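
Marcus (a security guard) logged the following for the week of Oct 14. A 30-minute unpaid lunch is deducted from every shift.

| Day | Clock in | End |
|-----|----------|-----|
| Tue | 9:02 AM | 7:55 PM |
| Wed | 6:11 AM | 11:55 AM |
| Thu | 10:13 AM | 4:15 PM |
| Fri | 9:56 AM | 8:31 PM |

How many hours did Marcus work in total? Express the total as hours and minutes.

Tue: 9:02 AM–7:55 PM = 10 h 53 min; less 30 min break → 10 h 23 min
Wed: 6:11 AM–11:55 AM = 5 h 44 min; less 30 min break → 5 h 14 min
Thu: 10:13 AM–4:15 PM = 6 h 2 min; less 30 min break → 5 h 32 min
Fri: 9:56 AM–8:31 PM = 10 h 35 min; less 30 min break → 10 h 5 min
Total: 10 h 23 min + 5 h 14 min + 5 h 32 min + 10 h 5 min = 31 h 14 min.

31 h 14 min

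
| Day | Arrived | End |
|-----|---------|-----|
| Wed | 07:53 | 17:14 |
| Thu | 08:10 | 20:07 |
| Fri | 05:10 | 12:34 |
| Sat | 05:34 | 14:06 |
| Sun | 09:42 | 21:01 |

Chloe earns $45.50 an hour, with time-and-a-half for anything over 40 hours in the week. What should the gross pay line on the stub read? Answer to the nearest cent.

Wed: 07:53–17:14 = 9 h 21 min
Thu: 08:10–20:07 = 11 h 57 min
Fri: 05:10–12:34 = 7 h 24 min
Sat: 05:34–14:06 = 8 h 32 min
Sun: 09:42–21:01 = 11 h 19 min
Total worked: 48 h 33 min = 2913 min.
Regular 40 h 0 min = 2400 min at $45.50/h; overtime 8 h 33 min = 513 min at $68.25/h.
Pay = (2400 × $45.50 + 513 × $68.25) ÷ 60 = $2403.54.

$2403.54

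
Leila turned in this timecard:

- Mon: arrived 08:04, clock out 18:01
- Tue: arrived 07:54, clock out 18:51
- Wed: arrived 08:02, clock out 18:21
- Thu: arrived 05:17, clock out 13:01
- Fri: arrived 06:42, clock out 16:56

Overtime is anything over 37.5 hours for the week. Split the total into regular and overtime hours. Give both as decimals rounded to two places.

Regular 37.50 hours, overtime 11.68 hours

Mon: 08:04–18:01 = 9 h 57 min
Tue: 07:54–18:51 = 10 h 57 min
Wed: 08:02–18:21 = 10 h 19 min
Thu: 05:17–13:01 = 7 h 44 min
Fri: 06:42–16:56 = 10 h 14 min
Total worked: 49 h 11 min = 49.18 h.
Threshold 37.5 h → overtime 11 h 41 min, regular 37 h 30 min.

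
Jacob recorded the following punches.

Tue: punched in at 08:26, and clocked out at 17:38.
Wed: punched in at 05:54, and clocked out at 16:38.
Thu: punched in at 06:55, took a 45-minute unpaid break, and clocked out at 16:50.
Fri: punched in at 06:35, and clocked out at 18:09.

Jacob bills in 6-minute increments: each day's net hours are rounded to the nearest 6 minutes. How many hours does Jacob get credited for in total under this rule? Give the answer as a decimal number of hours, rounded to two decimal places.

40.70 hours

Tue: 08:26–17:38 = 9 h 12 min → rounds to 9 h 12 min
Wed: 05:54–16:38 = 10 h 44 min → rounds to 10 h 42 min
Thu: 06:55–16:50 = 9 h 55 min − 45 min = 9 h 10 min → rounds to 9 h 12 min
Fri: 06:35–18:09 = 11 h 34 min → rounds to 11 h 36 min
Total credited: 40 h 42 min.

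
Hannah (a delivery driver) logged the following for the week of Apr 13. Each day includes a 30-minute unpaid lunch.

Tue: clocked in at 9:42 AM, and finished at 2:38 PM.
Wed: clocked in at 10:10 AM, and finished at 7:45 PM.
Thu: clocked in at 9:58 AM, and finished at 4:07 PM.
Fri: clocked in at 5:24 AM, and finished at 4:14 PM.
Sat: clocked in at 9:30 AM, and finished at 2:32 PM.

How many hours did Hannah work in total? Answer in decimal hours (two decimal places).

Tue: 9:42 AM–2:38 PM = 4 h 56 min; less 30 min break → 4 h 26 min
Wed: 10:10 AM–7:45 PM = 9 h 35 min; less 30 min break → 9 h 5 min
Thu: 9:58 AM–4:07 PM = 6 h 9 min; less 30 min break → 5 h 39 min
Fri: 5:24 AM–4:14 PM = 10 h 50 min; less 30 min break → 10 h 20 min
Sat: 9:30 AM–2:32 PM = 5 h 2 min; less 30 min break → 4 h 32 min
Total: 4 h 26 min + 9 h 5 min + 5 h 39 min + 10 h 20 min + 4 h 32 min = 34 h 2 min.

34.03 hours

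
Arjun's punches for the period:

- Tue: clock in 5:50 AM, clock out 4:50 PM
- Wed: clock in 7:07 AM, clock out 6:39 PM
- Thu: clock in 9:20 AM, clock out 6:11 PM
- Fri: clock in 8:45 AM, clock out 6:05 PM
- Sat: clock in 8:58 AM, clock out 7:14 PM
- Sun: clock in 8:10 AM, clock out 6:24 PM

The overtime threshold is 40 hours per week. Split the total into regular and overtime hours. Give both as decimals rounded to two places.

Tue: 5:50 AM–4:50 PM = 11 h 0 min
Wed: 7:07 AM–6:39 PM = 11 h 32 min
Thu: 9:20 AM–6:11 PM = 8 h 51 min
Fri: 8:45 AM–6:05 PM = 9 h 20 min
Sat: 8:58 AM–7:14 PM = 10 h 16 min
Sun: 8:10 AM–6:24 PM = 10 h 14 min
Total worked: 61 h 13 min = 61.22 h.
Threshold 40 h → overtime 21 h 13 min, regular 40 h 0 min.

Regular 40.00 hours, overtime 21.22 hours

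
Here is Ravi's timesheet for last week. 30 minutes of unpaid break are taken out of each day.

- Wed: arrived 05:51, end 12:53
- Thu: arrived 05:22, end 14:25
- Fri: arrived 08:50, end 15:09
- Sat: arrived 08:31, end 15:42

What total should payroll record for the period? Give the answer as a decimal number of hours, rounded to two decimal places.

27.58 hours

Wed: 05:51–12:53 = 7 h 2 min; less 30 min break → 6 h 32 min
Thu: 05:22–14:25 = 9 h 3 min; less 30 min break → 8 h 33 min
Fri: 08:50–15:09 = 6 h 19 min; less 30 min break → 5 h 49 min
Sat: 08:31–15:42 = 7 h 11 min; less 30 min break → 6 h 41 min
Total: 6 h 32 min + 8 h 33 min + 5 h 49 min + 6 h 41 min = 27 h 35 min.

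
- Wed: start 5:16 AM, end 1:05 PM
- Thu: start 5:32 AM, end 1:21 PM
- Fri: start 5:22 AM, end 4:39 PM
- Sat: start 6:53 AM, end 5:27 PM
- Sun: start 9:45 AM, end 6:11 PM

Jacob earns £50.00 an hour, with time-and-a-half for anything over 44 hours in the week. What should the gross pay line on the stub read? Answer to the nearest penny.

£2343.75

Wed: 5:16 AM–1:05 PM = 7 h 49 min
Thu: 5:32 AM–1:21 PM = 7 h 49 min
Fri: 5:22 AM–4:39 PM = 11 h 17 min
Sat: 6:53 AM–5:27 PM = 10 h 34 min
Sun: 9:45 AM–6:11 PM = 8 h 26 min
Total worked: 45 h 55 min = 2755 min.
Regular 44 h 0 min = 2640 min at £50.00/h; overtime 1 h 55 min = 115 min at £75.00/h.
Pay = (2640 × £50.00 + 115 × £75.00) ÷ 60 = £2343.75.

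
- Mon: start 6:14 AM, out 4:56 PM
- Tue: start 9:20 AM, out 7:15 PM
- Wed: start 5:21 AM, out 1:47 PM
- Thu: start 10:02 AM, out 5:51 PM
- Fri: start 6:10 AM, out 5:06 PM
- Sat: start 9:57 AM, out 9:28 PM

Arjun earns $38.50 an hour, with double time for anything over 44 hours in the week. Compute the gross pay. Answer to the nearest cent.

$2873.38

Mon: 6:14 AM–4:56 PM = 10 h 42 min
Tue: 9:20 AM–7:15 PM = 9 h 55 min
Wed: 5:21 AM–1:47 PM = 8 h 26 min
Thu: 10:02 AM–5:51 PM = 7 h 49 min
Fri: 6:10 AM–5:06 PM = 10 h 56 min
Sat: 9:57 AM–9:28 PM = 11 h 31 min
Total worked: 59 h 19 min = 3559 min.
Regular 44 h 0 min = 2640 min at $38.50/h; overtime 15 h 19 min = 919 min at $77.00/h.
Pay = (2640 × $38.50 + 919 × $77.00) ÷ 60 = $2873.38.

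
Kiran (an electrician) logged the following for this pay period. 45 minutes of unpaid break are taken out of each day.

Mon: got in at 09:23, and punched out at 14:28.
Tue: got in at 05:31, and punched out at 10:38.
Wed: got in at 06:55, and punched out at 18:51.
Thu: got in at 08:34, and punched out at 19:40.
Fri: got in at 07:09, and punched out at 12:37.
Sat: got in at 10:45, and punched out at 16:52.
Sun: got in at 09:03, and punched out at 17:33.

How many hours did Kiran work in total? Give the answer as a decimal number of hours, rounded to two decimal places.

Mon: 09:23–14:28 = 5 h 5 min; less 45 min break → 4 h 20 min
Tue: 05:31–10:38 = 5 h 7 min; less 45 min break → 4 h 22 min
Wed: 06:55–18:51 = 11 h 56 min; less 45 min break → 11 h 11 min
Thu: 08:34–19:40 = 11 h 6 min; less 45 min break → 10 h 21 min
Fri: 07:09–12:37 = 5 h 28 min; less 45 min break → 4 h 43 min
Sat: 10:45–16:52 = 6 h 7 min; less 45 min break → 5 h 22 min
Sun: 09:03–17:33 = 8 h 30 min; less 45 min break → 7 h 45 min
Total: 4 h 20 min + 4 h 22 min + 11 h 11 min + 10 h 21 min + 4 h 43 min + 5 h 22 min + 7 h 45 min = 48 h 4 min.

48.07 hours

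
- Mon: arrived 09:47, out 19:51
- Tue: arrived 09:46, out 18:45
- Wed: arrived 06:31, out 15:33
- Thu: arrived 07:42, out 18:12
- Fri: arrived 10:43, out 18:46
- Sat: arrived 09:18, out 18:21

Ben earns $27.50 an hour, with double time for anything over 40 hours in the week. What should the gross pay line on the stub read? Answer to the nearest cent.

$1962.58

Mon: 09:47–19:51 = 10 h 4 min
Tue: 09:46–18:45 = 8 h 59 min
Wed: 06:31–15:33 = 9 h 2 min
Thu: 07:42–18:12 = 10 h 30 min
Fri: 10:43–18:46 = 8 h 3 min
Sat: 09:18–18:21 = 9 h 3 min
Total worked: 55 h 41 min = 3341 min.
Regular 40 h 0 min = 2400 min at $27.50/h; overtime 15 h 41 min = 941 min at $55.00/h.
Pay = (2400 × $27.50 + 941 × $55.00) ÷ 60 = $1962.58.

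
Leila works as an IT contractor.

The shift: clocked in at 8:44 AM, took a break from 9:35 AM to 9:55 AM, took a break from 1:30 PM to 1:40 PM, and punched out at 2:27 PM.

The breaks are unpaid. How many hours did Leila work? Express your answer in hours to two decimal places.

5.22 hours

The shift: 8:44 AM–2:27 PM = 5 h 43 min; less 30 min break → 5 h 13 min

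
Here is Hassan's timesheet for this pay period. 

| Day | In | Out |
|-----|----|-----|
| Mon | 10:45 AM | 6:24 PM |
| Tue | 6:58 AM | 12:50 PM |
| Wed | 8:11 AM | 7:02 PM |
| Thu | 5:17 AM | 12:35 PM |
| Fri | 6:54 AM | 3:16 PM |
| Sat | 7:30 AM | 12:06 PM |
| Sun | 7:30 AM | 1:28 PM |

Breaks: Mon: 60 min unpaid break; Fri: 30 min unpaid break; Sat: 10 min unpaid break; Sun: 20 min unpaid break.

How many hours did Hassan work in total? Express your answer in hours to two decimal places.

48.60 hours

Mon: 10:45 AM–6:24 PM = 7 h 39 min; less 60 min break → 6 h 39 min
Tue: 6:58 AM–12:50 PM = 5 h 52 min
Wed: 8:11 AM–7:02 PM = 10 h 51 min
Thu: 5:17 AM–12:35 PM = 7 h 18 min
Fri: 6:54 AM–3:16 PM = 8 h 22 min; less 30 min break → 7 h 52 min
Sat: 7:30 AM–12:06 PM = 4 h 36 min; less 10 min break → 4 h 26 min
Sun: 7:30 AM–1:28 PM = 5 h 58 min; less 20 min break → 5 h 38 min
Total: 6 h 39 min + 5 h 52 min + 10 h 51 min + 7 h 18 min + 7 h 52 min + 4 h 26 min + 5 h 38 min = 48 h 36 min.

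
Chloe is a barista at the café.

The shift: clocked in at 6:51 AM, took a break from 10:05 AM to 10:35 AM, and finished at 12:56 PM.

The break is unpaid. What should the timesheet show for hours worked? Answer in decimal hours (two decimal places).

The shift: 6:51 AM–12:56 PM = 6 h 5 min; less 30 min break → 5 h 35 min

5.58 hours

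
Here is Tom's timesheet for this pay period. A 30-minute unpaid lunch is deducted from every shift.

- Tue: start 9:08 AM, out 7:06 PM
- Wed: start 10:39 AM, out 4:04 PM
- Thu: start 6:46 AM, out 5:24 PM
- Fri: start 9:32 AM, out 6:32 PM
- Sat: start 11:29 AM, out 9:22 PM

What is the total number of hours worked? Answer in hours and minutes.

Tue: 9:08 AM–7:06 PM = 9 h 58 min; less 30 min break → 9 h 28 min
Wed: 10:39 AM–4:04 PM = 5 h 25 min; less 30 min break → 4 h 55 min
Thu: 6:46 AM–5:24 PM = 10 h 38 min; less 30 min break → 10 h 8 min
Fri: 9:32 AM–6:32 PM = 9 h 0 min; less 30 min break → 8 h 30 min
Sat: 11:29 AM–9:22 PM = 9 h 53 min; less 30 min break → 9 h 23 min
Total: 9 h 28 min + 4 h 55 min + 10 h 8 min + 8 h 30 min + 9 h 23 min = 42 h 24 min.

42 h 24 min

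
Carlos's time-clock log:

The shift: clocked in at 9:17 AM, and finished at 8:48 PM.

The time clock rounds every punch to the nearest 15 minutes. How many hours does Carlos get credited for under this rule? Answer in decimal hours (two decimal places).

11.50 hours

The shift: in 9:17 AM→9:15 AM, out 8:48 PM→8:45 PM; 11 h 30 min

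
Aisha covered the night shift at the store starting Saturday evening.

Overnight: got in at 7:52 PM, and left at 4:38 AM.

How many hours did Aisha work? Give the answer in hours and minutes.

Overnight: 7:52 PM → midnight = 4 h 8 min; midnight → 4:38 AM = 4 h 38 min; span 8 h 46 min

8 h 46 min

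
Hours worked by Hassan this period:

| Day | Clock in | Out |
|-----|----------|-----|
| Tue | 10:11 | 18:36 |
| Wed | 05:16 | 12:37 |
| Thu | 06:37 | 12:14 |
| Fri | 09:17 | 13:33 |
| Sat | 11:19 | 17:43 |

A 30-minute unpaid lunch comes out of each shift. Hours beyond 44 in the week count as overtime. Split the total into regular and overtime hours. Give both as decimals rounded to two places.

Tue: 10:11–18:36 = 8 h 25 min; less 30 min break → 7 h 55 min
Wed: 05:16–12:37 = 7 h 21 min; less 30 min break → 6 h 51 min
Thu: 06:37–12:14 = 5 h 37 min; less 30 min break → 5 h 7 min
Fri: 09:17–13:33 = 4 h 16 min; less 30 min break → 3 h 46 min
Sat: 11:19–17:43 = 6 h 24 min; less 30 min break → 5 h 54 min
Total worked: 29 h 33 min = 29.55 h.
Threshold 44 h → overtime 0 h 0 min, regular 29 h 33 min.

Regular 29.55 hours, overtime 0.00 hours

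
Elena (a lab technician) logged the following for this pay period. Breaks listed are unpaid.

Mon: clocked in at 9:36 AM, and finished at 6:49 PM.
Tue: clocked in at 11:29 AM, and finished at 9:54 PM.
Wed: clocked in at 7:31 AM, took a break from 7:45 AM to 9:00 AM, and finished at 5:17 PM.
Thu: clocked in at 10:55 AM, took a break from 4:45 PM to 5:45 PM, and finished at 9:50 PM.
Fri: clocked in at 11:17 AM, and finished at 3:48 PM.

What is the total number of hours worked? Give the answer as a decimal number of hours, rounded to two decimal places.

42.58 hours

Mon: 9:36 AM–6:49 PM = 9 h 13 min
Tue: 11:29 AM–9:54 PM = 10 h 25 min
Wed: 7:31 AM–5:17 PM = 9 h 46 min; less 75 min break → 8 h 31 min
Thu: 10:55 AM–9:50 PM = 10 h 55 min; less 60 min break → 9 h 55 min
Fri: 11:17 AM–3:48 PM = 4 h 31 min
Total: 9 h 13 min + 10 h 25 min + 8 h 31 min + 9 h 55 min + 4 h 31 min = 42 h 35 min.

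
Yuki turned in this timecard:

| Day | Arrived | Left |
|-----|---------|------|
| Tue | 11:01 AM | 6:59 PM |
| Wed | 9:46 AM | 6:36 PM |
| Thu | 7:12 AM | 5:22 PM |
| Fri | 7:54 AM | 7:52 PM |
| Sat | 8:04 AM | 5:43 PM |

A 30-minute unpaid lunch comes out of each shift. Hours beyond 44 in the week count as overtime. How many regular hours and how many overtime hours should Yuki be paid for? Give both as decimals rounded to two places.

Regular 44.00 hours, overtime 2.08 hours

Tue: 11:01 AM–6:59 PM = 7 h 58 min; less 30 min break → 7 h 28 min
Wed: 9:46 AM–6:36 PM = 8 h 50 min; less 30 min break → 8 h 20 min
Thu: 7:12 AM–5:22 PM = 10 h 10 min; less 30 min break → 9 h 40 min
Fri: 7:54 AM–7:52 PM = 11 h 58 min; less 30 min break → 11 h 28 min
Sat: 8:04 AM–5:43 PM = 9 h 39 min; less 30 min break → 9 h 9 min
Total worked: 46 h 5 min = 46.08 h.
Threshold 44 h → overtime 2 h 5 min, regular 44 h 0 min.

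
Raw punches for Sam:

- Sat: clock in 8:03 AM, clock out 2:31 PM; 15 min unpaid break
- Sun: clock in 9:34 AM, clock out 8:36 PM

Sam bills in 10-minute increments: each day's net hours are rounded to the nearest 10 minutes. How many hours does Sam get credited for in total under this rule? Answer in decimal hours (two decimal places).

Sat: 8:03 AM–2:31 PM = 6 h 28 min − 15 min = 6 h 13 min → rounds to 6 h 10 min
Sun: 9:34 AM–8:36 PM = 11 h 2 min → rounds to 11 h 0 min
Total credited: 17 h 10 min.

17.17 hours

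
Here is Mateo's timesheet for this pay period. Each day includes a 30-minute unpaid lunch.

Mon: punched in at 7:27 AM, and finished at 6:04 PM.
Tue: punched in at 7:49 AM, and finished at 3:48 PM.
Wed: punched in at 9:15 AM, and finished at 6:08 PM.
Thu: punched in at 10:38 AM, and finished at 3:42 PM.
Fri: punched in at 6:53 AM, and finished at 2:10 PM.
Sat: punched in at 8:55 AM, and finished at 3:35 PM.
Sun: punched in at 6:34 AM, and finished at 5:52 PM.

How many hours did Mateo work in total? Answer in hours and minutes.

Mon: 7:27 AM–6:04 PM = 10 h 37 min; less 30 min break → 10 h 7 min
Tue: 7:49 AM–3:48 PM = 7 h 59 min; less 30 min break → 7 h 29 min
Wed: 9:15 AM–6:08 PM = 8 h 53 min; less 30 min break → 8 h 23 min
Thu: 10:38 AM–3:42 PM = 5 h 4 min; less 30 min break → 4 h 34 min
Fri: 6:53 AM–2:10 PM = 7 h 17 min; less 30 min break → 6 h 47 min
Sat: 8:55 AM–3:35 PM = 6 h 40 min; less 30 min break → 6 h 10 min
Sun: 6:34 AM–5:52 PM = 11 h 18 min; less 30 min break → 10 h 48 min
Total: 10 h 7 min + 7 h 29 min + 8 h 23 min + 4 h 34 min + 6 h 47 min + 6 h 10 min + 10 h 48 min = 54 h 18 min.

54 h 18 min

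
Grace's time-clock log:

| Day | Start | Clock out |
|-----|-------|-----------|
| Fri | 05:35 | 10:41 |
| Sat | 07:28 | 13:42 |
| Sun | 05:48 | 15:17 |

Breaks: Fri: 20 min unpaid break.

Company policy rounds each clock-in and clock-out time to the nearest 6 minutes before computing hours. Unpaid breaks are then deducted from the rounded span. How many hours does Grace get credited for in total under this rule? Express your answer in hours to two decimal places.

Fri: in 05:35→05:36, out 10:41→10:42; 5 h 6 min − 20 min = 4 h 46 min
Sat: in 07:28→07:30, out 13:42→13:42; 6 h 12 min
Sun: in 05:48→05:48, out 15:17→15:18; 9 h 30 min
Total credited: 20 h 28 min.

20.47 hours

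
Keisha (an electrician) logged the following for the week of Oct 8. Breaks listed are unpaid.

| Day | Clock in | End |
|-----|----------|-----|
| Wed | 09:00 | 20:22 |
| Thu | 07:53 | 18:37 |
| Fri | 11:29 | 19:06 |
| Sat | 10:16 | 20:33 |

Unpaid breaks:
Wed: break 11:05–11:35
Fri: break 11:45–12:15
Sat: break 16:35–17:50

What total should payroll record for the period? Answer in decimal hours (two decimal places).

37.75 hours

Wed: 09:00–20:22 = 11 h 22 min; less 30 min break → 10 h 52 min
Thu: 07:53–18:37 = 10 h 44 min
Fri: 11:29–19:06 = 7 h 37 min; less 30 min break → 7 h 7 min
Sat: 10:16–20:33 = 10 h 17 min; less 75 min break → 9 h 2 min
Total: 10 h 52 min + 10 h 44 min + 7 h 7 min + 9 h 2 min = 37 h 45 min.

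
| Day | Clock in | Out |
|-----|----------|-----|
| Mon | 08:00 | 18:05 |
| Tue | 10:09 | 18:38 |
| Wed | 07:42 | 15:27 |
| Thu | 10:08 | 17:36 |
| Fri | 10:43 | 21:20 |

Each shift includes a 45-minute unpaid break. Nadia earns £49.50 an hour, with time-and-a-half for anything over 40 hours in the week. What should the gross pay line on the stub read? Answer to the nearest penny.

Mon: 08:00–18:05 = 10 h 5 min; less 45 min break → 9 h 20 min
Tue: 10:09–18:38 = 8 h 29 min; less 45 min break → 7 h 44 min
Wed: 07:42–15:27 = 7 h 45 min; less 45 min break → 7 h 0 min
Thu: 10:08–17:36 = 7 h 28 min; less 45 min break → 6 h 43 min
Fri: 10:43–21:20 = 10 h 37 min; less 45 min break → 9 h 52 min
Total worked: 40 h 39 min = 2439 min.
Regular 40 h 0 min = 2400 min at £49.50/h; overtime 0 h 39 min = 39 min at £74.25/h.
Pay = (2400 × £49.50 + 39 × £74.25) ÷ 60 = £2028.26.

£2028.26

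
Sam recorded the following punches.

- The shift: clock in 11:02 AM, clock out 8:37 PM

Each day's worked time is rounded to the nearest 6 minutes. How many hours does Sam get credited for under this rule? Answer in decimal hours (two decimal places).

9.60 hours

The shift: 11:02 AM–8:37 PM = 9 h 35 min → rounds to 9 h 36 min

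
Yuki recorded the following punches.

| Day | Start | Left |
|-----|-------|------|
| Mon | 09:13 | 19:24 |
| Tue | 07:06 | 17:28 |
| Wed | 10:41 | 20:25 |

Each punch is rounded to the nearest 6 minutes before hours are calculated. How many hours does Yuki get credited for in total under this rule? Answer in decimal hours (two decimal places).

30.30 hours

Mon: in 09:13→09:12, out 19:24→19:24; 10 h 12 min
Tue: in 07:06→07:06, out 17:28→17:30; 10 h 24 min
Wed: in 10:41→10:42, out 20:25→20:24; 9 h 42 min
Total credited: 30 h 18 min.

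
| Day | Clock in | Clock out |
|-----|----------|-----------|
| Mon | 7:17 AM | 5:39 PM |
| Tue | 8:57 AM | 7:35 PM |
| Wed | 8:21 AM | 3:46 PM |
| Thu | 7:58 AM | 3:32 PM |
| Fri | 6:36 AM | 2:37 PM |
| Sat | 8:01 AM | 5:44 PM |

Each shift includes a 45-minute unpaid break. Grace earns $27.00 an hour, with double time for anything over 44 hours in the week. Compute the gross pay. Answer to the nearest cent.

Mon: 7:17 AM–5:39 PM = 10 h 22 min; less 45 min break → 9 h 37 min
Tue: 8:57 AM–7:35 PM = 10 h 38 min; less 45 min break → 9 h 53 min
Wed: 8:21 AM–3:46 PM = 7 h 25 min; less 45 min break → 6 h 40 min
Thu: 7:58 AM–3:32 PM = 7 h 34 min; less 45 min break → 6 h 49 min
Fri: 6:36 AM–2:37 PM = 8 h 1 min; less 45 min break → 7 h 16 min
Sat: 8:01 AM–5:44 PM = 9 h 43 min; less 45 min break → 8 h 58 min
Total worked: 49 h 13 min = 2953 min.
Regular 44 h 0 min = 2640 min at $27.00/h; overtime 5 h 13 min = 313 min at $54.00/h.
Pay = (2640 × $27.00 + 313 × $54.00) ÷ 60 = $1469.70.

$1469.70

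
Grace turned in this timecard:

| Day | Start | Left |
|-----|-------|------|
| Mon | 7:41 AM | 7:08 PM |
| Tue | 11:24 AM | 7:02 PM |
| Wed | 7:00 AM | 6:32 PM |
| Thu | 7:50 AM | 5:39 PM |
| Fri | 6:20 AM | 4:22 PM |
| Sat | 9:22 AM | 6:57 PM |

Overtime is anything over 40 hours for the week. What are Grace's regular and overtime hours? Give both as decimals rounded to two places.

Mon: 7:41 AM–7:08 PM = 11 h 27 min
Tue: 11:24 AM–7:02 PM = 7 h 38 min
Wed: 7:00 AM–6:32 PM = 11 h 32 min
Thu: 7:50 AM–5:39 PM = 9 h 49 min
Fri: 6:20 AM–4:22 PM = 10 h 2 min
Sat: 9:22 AM–6:57 PM = 9 h 35 min
Total worked: 60 h 3 min = 60.05 h.
Threshold 40 h → overtime 20 h 3 min, regular 40 h 0 min.

Regular 40.00 hours, overtime 20.05 hours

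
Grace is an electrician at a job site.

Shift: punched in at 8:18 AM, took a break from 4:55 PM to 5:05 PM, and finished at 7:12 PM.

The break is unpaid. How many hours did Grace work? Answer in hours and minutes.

10 h 44 min

Shift: 8:18 AM–7:12 PM = 10 h 54 min; less 10 min break → 10 h 44 min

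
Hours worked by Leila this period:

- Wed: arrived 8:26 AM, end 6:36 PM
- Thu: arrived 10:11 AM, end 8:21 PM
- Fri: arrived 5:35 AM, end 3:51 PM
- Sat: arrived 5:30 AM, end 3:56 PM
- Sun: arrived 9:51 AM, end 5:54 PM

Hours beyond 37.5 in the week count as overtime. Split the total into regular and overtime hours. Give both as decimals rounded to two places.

Regular 37.50 hours, overtime 11.58 hours

Wed: 8:26 AM–6:36 PM = 10 h 10 min
Thu: 10:11 AM–8:21 PM = 10 h 10 min
Fri: 5:35 AM–3:51 PM = 10 h 16 min
Sat: 5:30 AM–3:56 PM = 10 h 26 min
Sun: 9:51 AM–5:54 PM = 8 h 3 min
Total worked: 49 h 5 min = 49.08 h.
Threshold 37.5 h → overtime 11 h 35 min, regular 37 h 30 min.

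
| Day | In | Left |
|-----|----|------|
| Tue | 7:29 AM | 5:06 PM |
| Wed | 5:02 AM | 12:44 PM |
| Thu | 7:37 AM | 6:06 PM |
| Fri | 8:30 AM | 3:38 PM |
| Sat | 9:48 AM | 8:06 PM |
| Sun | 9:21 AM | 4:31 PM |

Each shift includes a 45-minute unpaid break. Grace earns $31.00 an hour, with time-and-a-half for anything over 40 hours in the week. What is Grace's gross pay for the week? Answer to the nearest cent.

Tue: 7:29 AM–5:06 PM = 9 h 37 min; less 45 min break → 8 h 52 min
Wed: 5:02 AM–12:44 PM = 7 h 42 min; less 45 min break → 6 h 57 min
Thu: 7:37 AM–6:06 PM = 10 h 29 min; less 45 min break → 9 h 44 min
Fri: 8:30 AM–3:38 PM = 7 h 8 min; less 45 min break → 6 h 23 min
Sat: 9:48 AM–8:06 PM = 10 h 18 min; less 45 min break → 9 h 33 min
Sun: 9:21 AM–4:31 PM = 7 h 10 min; less 45 min break → 6 h 25 min
Total worked: 47 h 54 min = 2874 min.
Regular 40 h 0 min = 2400 min at $31.00/h; overtime 7 h 54 min = 474 min at $46.50/h.
Pay = (2400 × $31.00 + 474 × $46.50) ÷ 60 = $1607.35.

$1607.35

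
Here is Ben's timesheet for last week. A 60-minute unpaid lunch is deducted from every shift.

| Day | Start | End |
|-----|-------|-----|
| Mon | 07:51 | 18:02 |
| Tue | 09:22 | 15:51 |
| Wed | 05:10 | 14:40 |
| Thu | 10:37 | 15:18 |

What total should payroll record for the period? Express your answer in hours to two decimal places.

26.85 hours

Mon: 07:51–18:02 = 10 h 11 min; less 60 min break → 9 h 11 min
Tue: 09:22–15:51 = 6 h 29 min; less 60 min break → 5 h 29 min
Wed: 05:10–14:40 = 9 h 30 min; less 60 min break → 8 h 30 min
Thu: 10:37–15:18 = 4 h 41 min; less 60 min break → 3 h 41 min
Total: 9 h 11 min + 5 h 29 min + 8 h 30 min + 3 h 41 min = 26 h 51 min.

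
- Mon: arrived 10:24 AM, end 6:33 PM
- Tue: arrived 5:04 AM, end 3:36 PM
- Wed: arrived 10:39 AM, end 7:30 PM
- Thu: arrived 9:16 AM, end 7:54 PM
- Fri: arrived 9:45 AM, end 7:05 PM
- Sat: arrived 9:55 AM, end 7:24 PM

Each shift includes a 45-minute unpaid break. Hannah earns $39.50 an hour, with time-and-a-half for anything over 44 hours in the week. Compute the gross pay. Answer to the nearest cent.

Mon: 10:24 AM–6:33 PM = 8 h 9 min; less 45 min break → 7 h 24 min
Tue: 5:04 AM–3:36 PM = 10 h 32 min; less 45 min break → 9 h 47 min
Wed: 10:39 AM–7:30 PM = 8 h 51 min; less 45 min break → 8 h 6 min
Thu: 9:16 AM–7:54 PM = 10 h 38 min; less 45 min break → 9 h 53 min
Fri: 9:45 AM–7:05 PM = 9 h 20 min; less 45 min break → 8 h 35 min
Sat: 9:55 AM–7:24 PM = 9 h 29 min; less 45 min break → 8 h 44 min
Total worked: 52 h 29 min = 3149 min.
Regular 44 h 0 min = 2640 min at $39.50/h; overtime 8 h 29 min = 509 min at $59.25/h.
Pay = (2640 × $39.50 + 509 × $59.25) ÷ 60 = $2240.64.

$2240.64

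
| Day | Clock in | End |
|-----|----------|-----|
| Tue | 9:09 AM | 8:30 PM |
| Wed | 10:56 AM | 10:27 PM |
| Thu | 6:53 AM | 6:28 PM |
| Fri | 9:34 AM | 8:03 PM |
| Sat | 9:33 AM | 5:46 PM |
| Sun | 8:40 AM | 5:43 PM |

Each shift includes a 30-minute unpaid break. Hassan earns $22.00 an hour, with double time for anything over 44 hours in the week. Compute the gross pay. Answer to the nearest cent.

$1636.80

Tue: 9:09 AM–8:30 PM = 11 h 21 min; less 30 min break → 10 h 51 min
Wed: 10:56 AM–10:27 PM = 11 h 31 min; less 30 min break → 11 h 1 min
Thu: 6:53 AM–6:28 PM = 11 h 35 min; less 30 min break → 11 h 5 min
Fri: 9:34 AM–8:03 PM = 10 h 29 min; less 30 min break → 9 h 59 min
Sat: 9:33 AM–5:46 PM = 8 h 13 min; less 30 min break → 7 h 43 min
Sun: 8:40 AM–5:43 PM = 9 h 3 min; less 30 min break → 8 h 33 min
Total worked: 59 h 12 min = 3552 min.
Regular 44 h 0 min = 2640 min at $22.00/h; overtime 15 h 12 min = 912 min at $44.00/h.
Pay = (2640 × $22.00 + 912 × $44.00) ÷ 60 = $1636.80.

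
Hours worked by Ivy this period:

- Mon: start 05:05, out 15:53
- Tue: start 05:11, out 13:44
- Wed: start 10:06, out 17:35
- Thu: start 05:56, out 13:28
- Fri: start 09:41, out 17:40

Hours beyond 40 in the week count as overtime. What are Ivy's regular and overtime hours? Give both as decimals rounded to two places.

Regular 40.00 hours, overtime 2.35 hours

Mon: 05:05–15:53 = 10 h 48 min
Tue: 05:11–13:44 = 8 h 33 min
Wed: 10:06–17:35 = 7 h 29 min
Thu: 05:56–13:28 = 7 h 32 min
Fri: 09:41–17:40 = 7 h 59 min
Total worked: 42 h 21 min = 42.35 h.
Threshold 40 h → overtime 2 h 21 min, regular 40 h 0 min.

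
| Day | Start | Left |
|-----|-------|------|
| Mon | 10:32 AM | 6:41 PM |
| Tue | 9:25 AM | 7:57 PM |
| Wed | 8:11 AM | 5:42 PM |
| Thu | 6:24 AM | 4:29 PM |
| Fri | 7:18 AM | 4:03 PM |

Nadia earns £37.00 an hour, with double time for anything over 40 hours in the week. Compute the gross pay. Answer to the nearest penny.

£2000.47

Mon: 10:32 AM–6:41 PM = 8 h 9 min
Tue: 9:25 AM–7:57 PM = 10 h 32 min
Wed: 8:11 AM–5:42 PM = 9 h 31 min
Thu: 6:24 AM–4:29 PM = 10 h 5 min
Fri: 7:18 AM–4:03 PM = 8 h 45 min
Total worked: 47 h 2 min = 2822 min.
Regular 40 h 0 min = 2400 min at £37.00/h; overtime 7 h 2 min = 422 min at £74.00/h.
Pay = (2400 × £37.00 + 422 × £74.00) ÷ 60 = £2000.47.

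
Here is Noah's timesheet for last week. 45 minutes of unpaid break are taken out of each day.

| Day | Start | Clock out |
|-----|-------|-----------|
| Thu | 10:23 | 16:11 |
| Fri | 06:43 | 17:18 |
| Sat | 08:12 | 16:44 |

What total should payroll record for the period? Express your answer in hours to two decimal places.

Thu: 10:23–16:11 = 5 h 48 min; less 45 min break → 5 h 3 min
Fri: 06:43–17:18 = 10 h 35 min; less 45 min break → 9 h 50 min
Sat: 08:12–16:44 = 8 h 32 min; less 45 min break → 7 h 47 min
Total: 5 h 3 min + 9 h 50 min + 7 h 47 min = 22 h 40 min.

22.67 hours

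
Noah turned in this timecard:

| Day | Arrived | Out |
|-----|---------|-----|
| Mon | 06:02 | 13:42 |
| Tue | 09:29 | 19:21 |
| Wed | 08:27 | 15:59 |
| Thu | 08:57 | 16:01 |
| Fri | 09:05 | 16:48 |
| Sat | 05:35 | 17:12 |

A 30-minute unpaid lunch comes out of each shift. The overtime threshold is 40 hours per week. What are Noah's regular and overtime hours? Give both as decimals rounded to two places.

Mon: 06:02–13:42 = 7 h 40 min; less 30 min break → 7 h 10 min
Tue: 09:29–19:21 = 9 h 52 min; less 30 min break → 9 h 22 min
Wed: 08:27–15:59 = 7 h 32 min; less 30 min break → 7 h 2 min
Thu: 08:57–16:01 = 7 h 4 min; less 30 min break → 6 h 34 min
Fri: 09:05–16:48 = 7 h 43 min; less 30 min break → 7 h 13 min
Sat: 05:35–17:12 = 11 h 37 min; less 30 min break → 11 h 7 min
Total worked: 48 h 28 min = 48.47 h.
Threshold 40 h → overtime 8 h 28 min, regular 40 h 0 min.

Regular 40.00 hours, overtime 8.47 hours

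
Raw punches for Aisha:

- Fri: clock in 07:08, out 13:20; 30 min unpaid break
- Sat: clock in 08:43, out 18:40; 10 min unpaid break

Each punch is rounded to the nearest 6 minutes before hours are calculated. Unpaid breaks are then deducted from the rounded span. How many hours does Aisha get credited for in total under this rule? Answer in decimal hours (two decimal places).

15.53 hours

Fri: in 07:08→07:06, out 13:20→13:18; 6 h 12 min − 30 min = 5 h 42 min
Sat: in 08:43→08:42, out 18:40→18:42; 10 h 0 min − 10 min = 9 h 50 min
Total credited: 15 h 32 min.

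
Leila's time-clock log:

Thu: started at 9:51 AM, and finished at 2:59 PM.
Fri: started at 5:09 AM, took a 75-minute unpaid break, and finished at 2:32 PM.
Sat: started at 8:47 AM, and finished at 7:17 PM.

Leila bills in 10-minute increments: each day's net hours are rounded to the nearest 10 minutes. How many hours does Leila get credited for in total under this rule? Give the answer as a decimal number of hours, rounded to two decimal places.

23.83 hours

Thu: 9:51 AM–2:59 PM = 5 h 8 min → rounds to 5 h 10 min
Fri: 5:09 AM–2:32 PM = 9 h 23 min − 75 min = 8 h 8 min → rounds to 8 h 10 min
Sat: 8:47 AM–7:17 PM = 10 h 30 min → rounds to 10 h 30 min
Total credited: 23 h 50 min.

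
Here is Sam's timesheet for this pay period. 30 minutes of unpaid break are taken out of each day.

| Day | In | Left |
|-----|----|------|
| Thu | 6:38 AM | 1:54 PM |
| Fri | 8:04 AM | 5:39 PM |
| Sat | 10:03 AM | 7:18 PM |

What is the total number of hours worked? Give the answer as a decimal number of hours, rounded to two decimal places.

24.60 hours

Thu: 6:38 AM–1:54 PM = 7 h 16 min; less 30 min break → 6 h 46 min
Fri: 8:04 AM–5:39 PM = 9 h 35 min; less 30 min break → 9 h 5 min
Sat: 10:03 AM–7:18 PM = 9 h 15 min; less 30 min break → 8 h 45 min
Total: 6 h 46 min + 9 h 5 min + 8 h 45 min = 24 h 36 min.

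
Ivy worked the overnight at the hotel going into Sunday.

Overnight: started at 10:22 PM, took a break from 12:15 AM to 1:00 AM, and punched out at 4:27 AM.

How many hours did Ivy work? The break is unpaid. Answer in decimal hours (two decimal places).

Overnight: 10:22 PM → midnight = 1 h 38 min; midnight → 4:27 AM = 4 h 27 min; span 6 h 5 min; less 45 min break → 5 h 20 min

5.33 hours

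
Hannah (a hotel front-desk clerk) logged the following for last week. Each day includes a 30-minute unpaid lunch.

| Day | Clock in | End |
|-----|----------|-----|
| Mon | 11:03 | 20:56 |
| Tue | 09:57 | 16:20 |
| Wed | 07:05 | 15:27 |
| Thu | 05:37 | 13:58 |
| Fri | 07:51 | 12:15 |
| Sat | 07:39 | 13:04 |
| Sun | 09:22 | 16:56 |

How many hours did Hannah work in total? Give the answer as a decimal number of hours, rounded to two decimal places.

Mon: 11:03–20:56 = 9 h 53 min; less 30 min break → 9 h 23 min
Tue: 09:57–16:20 = 6 h 23 min; less 30 min break → 5 h 53 min
Wed: 07:05–15:27 = 8 h 22 min; less 30 min break → 7 h 52 min
Thu: 05:37–13:58 = 8 h 21 min; less 30 min break → 7 h 51 min
Fri: 07:51–12:15 = 4 h 24 min; less 30 min break → 3 h 54 min
Sat: 07:39–13:04 = 5 h 25 min; less 30 min break → 4 h 55 min
Sun: 09:22–16:56 = 7 h 34 min; less 30 min break → 7 h 4 min
Total: 9 h 23 min + 5 h 53 min + 7 h 52 min + 7 h 51 min + 3 h 54 min + 4 h 55 min + 7 h 4 min = 46 h 52 min.

46.87 hours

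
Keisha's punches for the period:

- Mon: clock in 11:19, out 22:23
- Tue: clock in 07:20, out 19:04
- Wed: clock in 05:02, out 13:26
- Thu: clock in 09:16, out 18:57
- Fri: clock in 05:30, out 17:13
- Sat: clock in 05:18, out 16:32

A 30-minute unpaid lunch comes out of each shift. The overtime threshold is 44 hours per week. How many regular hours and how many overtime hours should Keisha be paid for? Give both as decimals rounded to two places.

Regular 44.00 hours, overtime 16.83 hours

Mon: 11:19–22:23 = 11 h 4 min; less 30 min break → 10 h 34 min
Tue: 07:20–19:04 = 11 h 44 min; less 30 min break → 11 h 14 min
Wed: 05:02–13:26 = 8 h 24 min; less 30 min break → 7 h 54 min
Thu: 09:16–18:57 = 9 h 41 min; less 30 min break → 9 h 11 min
Fri: 05:30–17:13 = 11 h 43 min; less 30 min break → 11 h 13 min
Sat: 05:18–16:32 = 11 h 14 min; less 30 min break → 10 h 44 min
Total worked: 60 h 50 min = 60.83 h.
Threshold 44 h → overtime 16 h 50 min, regular 44 h 0 min.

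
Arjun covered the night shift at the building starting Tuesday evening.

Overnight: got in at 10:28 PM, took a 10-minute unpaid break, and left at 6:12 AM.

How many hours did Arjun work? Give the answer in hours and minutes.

Overnight: 10:28 PM → midnight = 1 h 32 min; midnight → 6:12 AM = 6 h 12 min; span 7 h 44 min; less 10 min break → 7 h 34 min

7 h 34 min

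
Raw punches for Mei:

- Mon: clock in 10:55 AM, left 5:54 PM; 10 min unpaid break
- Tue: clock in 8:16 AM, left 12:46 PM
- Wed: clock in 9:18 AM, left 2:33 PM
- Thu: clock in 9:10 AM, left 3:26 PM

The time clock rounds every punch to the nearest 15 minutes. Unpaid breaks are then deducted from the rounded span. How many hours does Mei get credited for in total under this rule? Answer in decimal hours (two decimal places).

Mon: in 10:55 AM→11:00 AM, out 5:54 PM→6:00 PM; 7 h 0 min − 10 min = 6 h 50 min
Tue: in 8:16 AM→8:15 AM, out 12:46 PM→12:45 PM; 4 h 30 min
Wed: in 9:18 AM→9:15 AM, out 2:33 PM→2:30 PM; 5 h 15 min
Thu: in 9:10 AM→9:15 AM, out 3:26 PM→3:30 PM; 6 h 15 min
Total credited: 22 h 50 min.

22.83 hours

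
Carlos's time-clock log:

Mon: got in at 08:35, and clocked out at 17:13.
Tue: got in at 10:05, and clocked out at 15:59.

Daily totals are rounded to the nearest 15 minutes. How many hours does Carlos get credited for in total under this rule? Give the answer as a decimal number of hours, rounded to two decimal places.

14.75 hours

Mon: 08:35–17:13 = 8 h 38 min → rounds to 8 h 45 min
Tue: 10:05–15:59 = 5 h 54 min → rounds to 6 h 0 min
Total credited: 14 h 45 min.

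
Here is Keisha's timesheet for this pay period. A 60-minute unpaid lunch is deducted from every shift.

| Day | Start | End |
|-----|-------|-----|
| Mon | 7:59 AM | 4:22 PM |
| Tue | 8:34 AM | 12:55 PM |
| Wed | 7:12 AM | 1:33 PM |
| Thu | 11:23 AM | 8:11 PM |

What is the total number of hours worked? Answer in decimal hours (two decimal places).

Mon: 7:59 AM–4:22 PM = 8 h 23 min; less 60 min break → 7 h 23 min
Tue: 8:34 AM–12:55 PM = 4 h 21 min; less 60 min break → 3 h 21 min
Wed: 7:12 AM–1:33 PM = 6 h 21 min; less 60 min break → 5 h 21 min
Thu: 11:23 AM–8:11 PM = 8 h 48 min; less 60 min break → 7 h 48 min
Total: 7 h 23 min + 3 h 21 min + 5 h 21 min + 7 h 48 min = 23 h 53 min.

23.88 hours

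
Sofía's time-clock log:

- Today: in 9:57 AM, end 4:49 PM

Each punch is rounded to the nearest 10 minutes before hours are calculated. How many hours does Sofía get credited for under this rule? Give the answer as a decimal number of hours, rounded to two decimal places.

6.83 hours

Today: in 9:57 AM→10:00 AM, out 4:49 PM→4:50 PM; 6 h 50 min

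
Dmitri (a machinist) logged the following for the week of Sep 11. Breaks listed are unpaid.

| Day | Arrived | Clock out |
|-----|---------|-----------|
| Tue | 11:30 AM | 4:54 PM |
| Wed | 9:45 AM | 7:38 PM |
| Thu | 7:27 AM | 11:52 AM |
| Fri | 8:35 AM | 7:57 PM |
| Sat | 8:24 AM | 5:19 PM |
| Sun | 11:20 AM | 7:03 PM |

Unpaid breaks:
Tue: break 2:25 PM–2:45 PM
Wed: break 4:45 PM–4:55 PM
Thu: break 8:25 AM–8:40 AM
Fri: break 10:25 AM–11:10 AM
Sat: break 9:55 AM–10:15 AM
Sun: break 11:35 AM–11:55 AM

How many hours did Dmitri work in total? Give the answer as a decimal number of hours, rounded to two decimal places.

45.53 hours

Tue: 11:30 AM–4:54 PM = 5 h 24 min; less 20 min break → 5 h 4 min
Wed: 9:45 AM–7:38 PM = 9 h 53 min; less 10 min break → 9 h 43 min
Thu: 7:27 AM–11:52 AM = 4 h 25 min; less 15 min break → 4 h 10 min
Fri: 8:35 AM–7:57 PM = 11 h 22 min; less 45 min break → 10 h 37 min
Sat: 8:24 AM–5:19 PM = 8 h 55 min; less 20 min break → 8 h 35 min
Sun: 11:20 AM–7:03 PM = 7 h 43 min; less 20 min break → 7 h 23 min
Total: 5 h 4 min + 9 h 43 min + 4 h 10 min + 10 h 37 min + 8 h 35 min + 7 h 23 min = 45 h 32 min.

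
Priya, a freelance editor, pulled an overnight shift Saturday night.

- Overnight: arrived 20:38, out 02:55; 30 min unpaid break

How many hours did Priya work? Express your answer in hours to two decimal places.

5.78 hours

Overnight: 20:38 → midnight = 3 h 22 min; midnight → 02:55 = 2 h 55 min; span 6 h 17 min; less 30 min break → 5 h 47 min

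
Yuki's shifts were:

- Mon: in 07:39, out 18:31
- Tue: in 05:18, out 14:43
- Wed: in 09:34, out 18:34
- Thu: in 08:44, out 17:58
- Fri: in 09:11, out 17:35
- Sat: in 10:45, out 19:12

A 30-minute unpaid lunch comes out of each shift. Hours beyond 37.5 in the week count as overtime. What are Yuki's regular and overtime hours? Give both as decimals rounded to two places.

Regular 37.50 hours, overtime 14.87 hours

Mon: 07:39–18:31 = 10 h 52 min; less 30 min break → 10 h 22 min
Tue: 05:18–14:43 = 9 h 25 min; less 30 min break → 8 h 55 min
Wed: 09:34–18:34 = 9 h 0 min; less 30 min break → 8 h 30 min
Thu: 08:44–17:58 = 9 h 14 min; less 30 min break → 8 h 44 min
Fri: 09:11–17:35 = 8 h 24 min; less 30 min break → 7 h 54 min
Sat: 10:45–19:12 = 8 h 27 min; less 30 min break → 7 h 57 min
Total worked: 52 h 22 min = 52.37 h.
Threshold 37.5 h → overtime 14 h 52 min, regular 37 h 30 min.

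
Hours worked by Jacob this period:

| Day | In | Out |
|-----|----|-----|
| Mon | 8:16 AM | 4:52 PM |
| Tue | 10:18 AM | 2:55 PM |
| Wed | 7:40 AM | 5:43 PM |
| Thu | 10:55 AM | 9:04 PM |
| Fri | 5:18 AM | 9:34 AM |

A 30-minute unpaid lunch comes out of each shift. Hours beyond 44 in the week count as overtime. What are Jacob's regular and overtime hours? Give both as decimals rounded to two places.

Regular 35.18 hours, overtime 0.00 hours

Mon: 8:16 AM–4:52 PM = 8 h 36 min; less 30 min break → 8 h 6 min
Tue: 10:18 AM–2:55 PM = 4 h 37 min; less 30 min break → 4 h 7 min
Wed: 7:40 AM–5:43 PM = 10 h 3 min; less 30 min break → 9 h 33 min
Thu: 10:55 AM–9:04 PM = 10 h 9 min; less 30 min break → 9 h 39 min
Fri: 5:18 AM–9:34 AM = 4 h 16 min; less 30 min break → 3 h 46 min
Total worked: 35 h 11 min = 35.18 h.
Threshold 44 h → overtime 0 h 0 min, regular 35 h 11 min.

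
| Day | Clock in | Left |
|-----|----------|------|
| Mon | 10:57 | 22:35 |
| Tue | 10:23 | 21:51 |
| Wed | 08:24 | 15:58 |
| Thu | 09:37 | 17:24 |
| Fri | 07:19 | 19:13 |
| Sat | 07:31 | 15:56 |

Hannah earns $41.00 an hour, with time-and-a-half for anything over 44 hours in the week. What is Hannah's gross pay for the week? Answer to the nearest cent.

$2712.15

Mon: 10:57–22:35 = 11 h 38 min
Tue: 10:23–21:51 = 11 h 28 min
Wed: 08:24–15:58 = 7 h 34 min
Thu: 09:37–17:24 = 7 h 47 min
Fri: 07:19–19:13 = 11 h 54 min
Sat: 07:31–15:56 = 8 h 25 min
Total worked: 58 h 46 min = 3526 min.
Regular 44 h 0 min = 2640 min at $41.00/h; overtime 14 h 46 min = 886 min at $61.50/h.
Pay = (2640 × $41.00 + 886 × $61.50) ÷ 60 = $2712.15.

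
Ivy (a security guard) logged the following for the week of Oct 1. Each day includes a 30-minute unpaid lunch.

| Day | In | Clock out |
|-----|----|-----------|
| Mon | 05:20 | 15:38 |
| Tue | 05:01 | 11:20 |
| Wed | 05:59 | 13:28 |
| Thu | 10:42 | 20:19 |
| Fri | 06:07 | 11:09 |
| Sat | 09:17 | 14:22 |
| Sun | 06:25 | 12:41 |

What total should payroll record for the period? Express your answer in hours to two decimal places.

Mon: 05:20–15:38 = 10 h 18 min; less 30 min break → 9 h 48 min
Tue: 05:01–11:20 = 6 h 19 min; less 30 min break → 5 h 49 min
Wed: 05:59–13:28 = 7 h 29 min; less 30 min break → 6 h 59 min
Thu: 10:42–20:19 = 9 h 37 min; less 30 min break → 9 h 7 min
Fri: 06:07–11:09 = 5 h 2 min; less 30 min break → 4 h 32 min
Sat: 09:17–14:22 = 5 h 5 min; less 30 min break → 4 h 35 min
Sun: 06:25–12:41 = 6 h 16 min; less 30 min break → 5 h 46 min
Total: 9 h 48 min + 5 h 49 min + 6 h 59 min + 9 h 7 min + 4 h 32 min + 4 h 35 min + 5 h 46 min = 46 h 36 min.

46.60 hours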